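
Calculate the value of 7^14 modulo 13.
Using Fermat: 7^{12} ≡ 1 (mod 13). 14 ≡ 2 (mod 12). So 7^{14} ≡ 7^{2} ≡ 10 (mod 13)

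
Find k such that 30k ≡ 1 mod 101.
Since 101 is prime, by Fermat 30^(-1) ≡ 30^{99} ≡ 64 mod 101. Verify: 30 × 64 = 1920 ≡ 1 mod 101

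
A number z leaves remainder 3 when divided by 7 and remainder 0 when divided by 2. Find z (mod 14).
M = 7 × 2 = 14. M₁ = 2, y₁ ≡ 4 (mod 7). M₂ = 7, y₂ ≡ 1 (mod 2). z = 3×2×4 + 0×7×1 ≡ 10 (mod 14)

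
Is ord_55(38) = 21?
Powers of 38 mod 55: 38^1≡38, 38^2≡14, 38^3≡37, 38^4≡31, 38^5≡23, 38^6≡49, 38^7≡47, 38^8≡26, 38^9≡53, 38^10≡34, 38^11≡27, 38^12≡36, 38^13≡48, 38^14≡9, 38^15≡12, 38^16≡16, 38^17≡3, 38^18≡4, 38^19≡42, 38^20≡1. Already 38^20≡1, so the order is 20 < 21. No, the actual order is 20.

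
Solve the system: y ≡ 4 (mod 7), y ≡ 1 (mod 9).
M = 7 × 9 = 63. M₁ = 9, y₁ ≡ 4 (mod 7). M₂ = 7, y₂ ≡ 4 (mod 9). y = 4×9×4 + 1×7×4 ≡ 46 (mod 63)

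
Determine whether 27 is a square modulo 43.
By Euler's criterion: 27^{21} ≡ 42 mod 43. Since this equals -1 (≡ 42), 27 is not a QR.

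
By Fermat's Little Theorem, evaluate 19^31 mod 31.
By Fermat: 19^{30} ≡ 1 (mod 31). So 19^{31} = 19^{30} · 19^{1} ≡ 19^{1} ≡ 19 (mod 31)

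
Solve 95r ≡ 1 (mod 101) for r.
Since 101 is prime, by Fermat 95^(-1) ≡ 95^{99} ≡ 84 (mod 101). Verify: 95 × 84 = 7980 ≡ 1 (mod 101)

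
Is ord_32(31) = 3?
Powers of 31 mod 32: 31^1≡31, 31^2≡1. Already 31^2≡1, so the order is 2 < 3. No, the actual order is 2.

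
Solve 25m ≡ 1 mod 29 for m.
Since 29 is prime, by Fermat 25^(-1) ≡ 25^{27} ≡ 7 mod 29. Verify: 25 × 7 = 175 ≡ 1 mod 29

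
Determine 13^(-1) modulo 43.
Since 43 is prime, by Fermat 13^(-1) ≡ 13^{41} ≡ 10 mod 43. Verify: 13 × 10 = 130 ≡ 1 mod 43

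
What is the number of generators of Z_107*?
There are φ(107-1) = φ(106) = 52 primitive roots modulo 107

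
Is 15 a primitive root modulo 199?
ord_199(15) divides 198. For each prime q|198: 15^{99}≡198, 15^{66}≡106, 15^{18}≡61, none ≡ 1. So 15 has order 198 and is a primitive root mod 199.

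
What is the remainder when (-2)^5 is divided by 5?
Using Fermat: (-2)^{4} ≡ 1 mod 5. 5 ≡ 1 mod 4. So (-2)^{5} ≡ (-2)^{1} ≡ 3 mod 5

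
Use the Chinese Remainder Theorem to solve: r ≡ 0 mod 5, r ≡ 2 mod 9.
M = 5 × 9 = 45. M₁ = 9, y₁ ≡ 4 mod 5. M₂ = 5, y₂ ≡ 2 mod 9. r = 0×9×4 + 2×5×2 ≡ 20 mod 45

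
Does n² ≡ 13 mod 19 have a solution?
By Euler's criterion: 13^{9} ≡ 18 mod 19. Since this equals -1 (≡ 18), 13 is not a QR.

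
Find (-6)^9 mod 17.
By repeated squaring mod 17: (-6)^{1}≡11, (-6)^{2}≡2, (-6)^{4}≡4, (-6)^{8}≡16. Then (-6)^{9} = (-6)^{8+1} ≡ 16 × 11 ≡ 6 mod 17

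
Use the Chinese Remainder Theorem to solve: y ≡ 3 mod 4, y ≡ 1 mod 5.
M = 4 × 5 = 20. M₁ = 5, y₁ ≡ 1 mod 4. M₂ = 4, y₂ ≡ 4 mod 5. y = 3×5×1 + 1×4×4 ≡ 11 mod 20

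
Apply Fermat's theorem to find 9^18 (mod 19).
By Fermat's Little Theorem, 9^{18} ≡ 1 (mod 19) since 19 is prime and gcd(9, 19) = 1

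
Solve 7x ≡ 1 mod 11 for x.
Since 11 is prime, by Fermat 7^(-1) ≡ 7^{9} ≡ 8 mod 11. Verify: 7 × 8 = 56 ≡ 1 mod 11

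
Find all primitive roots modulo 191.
There are φ(190) = 72 primitive roots mod 191: {19, 21, 22, 28, 29, 33, 35, 42, 44, 47, 53, 56, 57, 58, 61, 62, 63, 71, 73, 74, 76, 83, 87, 88, 89, 91, 93, 94, 95, 99, 101, 105, 106, 110, 111, 112, 113, 114, 116, 119, 123, 124, 126, 127, 131, 132, 137, 140, 141, 143, 145, 146, 148, 151, 157, 164, 165, 167, 168, 171, 173, 174, 175, 176, 178, 179, 181, 182, 183, 187, 188, 189}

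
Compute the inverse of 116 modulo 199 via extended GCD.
Extended GCD: 116(-12) + 199(7) = 1. So 116^(-1) ≡ -12 ≡ 187 (mod 199). Verify: 116 × 187 = 21692 ≡ 1 (mod 199)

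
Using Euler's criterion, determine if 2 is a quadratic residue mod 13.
By Euler's criterion: 2^{6} ≡ 12 mod 13. Since this equals -1 (≡ 12), 2 is not a QR.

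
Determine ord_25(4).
Powers of 4 mod 25: 4^1≡4, 4^2≡16, 4^3≡14, 4^4≡6, 4^5≡24, 4^6≡21, 4^7≡9, 4^8≡11, 4^9≡19, 4^10≡1. Order = 10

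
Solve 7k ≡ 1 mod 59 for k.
Since 59 is prime, by Fermat 7^(-1) ≡ 7^{57} ≡ 17 mod 59. Verify: 7 × 17 = 119 ≡ 1 mod 59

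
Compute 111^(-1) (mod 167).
Since 167 is prime, by Fermat 111^(-1) ≡ 111^{165} ≡ 164 (mod 167). Verify: 111 × 164 = 18204 ≡ 1 (mod 167)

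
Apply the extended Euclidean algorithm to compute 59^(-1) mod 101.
Extended GCD: 59(12) + 101(-7) = 1. So 59^(-1) ≡ 12 (mod 101). Verify: 59 × 12 = 708 ≡ 1 (mod 101)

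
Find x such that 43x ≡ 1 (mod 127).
Since 127 is prime, by Fermat 43^(-1) ≡ 43^{125} ≡ 65 (mod 127). Verify: 43 × 65 = 2795 ≡ 1 (mod 127)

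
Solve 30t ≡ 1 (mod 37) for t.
Since 37 is prime, by Fermat 30^(-1) ≡ 30^{35} ≡ 21 (mod 37). Verify: 30 × 21 = 630 ≡ 1 (mod 37)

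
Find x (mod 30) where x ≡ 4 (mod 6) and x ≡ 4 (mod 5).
M = 6 × 5 = 30. M₁ = 5, y₁ ≡ 5 (mod 6). M₂ = 6, y₂ ≡ 1 (mod 5). x = 4×5×5 + 4×6×1 ≡ 4 (mod 30)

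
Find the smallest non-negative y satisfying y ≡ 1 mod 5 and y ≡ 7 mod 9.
M = 5 × 9 = 45. M₁ = 9, y₁ ≡ 4 mod 5. M₂ = 5, y₂ ≡ 2 mod 9. y = 1×9×4 + 7×5×2 ≡ 16 mod 45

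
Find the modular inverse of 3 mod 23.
Since 23 is prime, by Fermat 3^(-1) ≡ 3^{21} ≡ 8 (mod 23). Verify: 3 × 8 = 24 ≡ 1 (mod 23)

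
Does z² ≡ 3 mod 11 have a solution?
By Euler's criterion: 3^{5} ≡ 1 mod 11. Since this equals 1, 3 is a QR.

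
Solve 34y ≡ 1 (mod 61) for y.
Since 61 is prime, by Fermat 34^(-1) ≡ 34^{59} ≡ 9 (mod 61). Verify: 34 × 9 = 306 ≡ 1 (mod 61)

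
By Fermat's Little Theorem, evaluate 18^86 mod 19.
By Fermat: 18^{18} ≡ 1 (mod 19). 86 = 4×18 + 14. So 18^{86} ≡ 18^{14} ≡ 1 (mod 19)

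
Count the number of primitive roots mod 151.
There are φ(151-1) = φ(150) = 40 primitive roots modulo 151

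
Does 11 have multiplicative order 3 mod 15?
Powers of 11 mod 15: 11^1≡11, 11^2≡1. Already 11^2≡1, so the order is 2 < 3. No, the actual order is 2.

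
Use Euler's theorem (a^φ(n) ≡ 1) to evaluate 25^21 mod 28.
By Euler: 25^{12} ≡ 1 mod 28 since gcd(25, 28) = 1. 21 = 1×12 + 9. So 25^{21} ≡ 25^{9} ≡ 1 mod 28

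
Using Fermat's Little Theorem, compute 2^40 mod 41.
By Fermat's Little Theorem, 2^{40} ≡ 1 mod 41 since 41 is prime and gcd(2, 41) = 1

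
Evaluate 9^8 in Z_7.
Using Fermat: 9^{6} ≡ 1 mod 7. 8 ≡ 2 mod 6. So 9^{8} ≡ 9^{2} ≡ 4 mod 7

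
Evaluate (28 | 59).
(28/59) = 28^{29} mod 59 = 1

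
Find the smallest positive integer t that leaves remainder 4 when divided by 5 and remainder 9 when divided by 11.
M = 5 × 11 = 55. M₁ = 11, y₁ ≡ 1 mod 5. M₂ = 5, y₂ ≡ 9 mod 11. t = 4×11×1 + 9×5×9 ≡ 9 mod 55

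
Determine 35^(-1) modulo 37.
Since 37 is prime, by Fermat 35^(-1) ≡ 35^{35} ≡ 18 (mod 37). Verify: 35 × 18 = 630 ≡ 1 (mod 37)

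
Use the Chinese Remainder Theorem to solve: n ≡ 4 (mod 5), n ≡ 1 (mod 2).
M = 5 × 2 = 10. M₁ = 2, y₁ ≡ 3 (mod 5). M₂ = 5, y₂ ≡ 1 (mod 2). n = 4×2×3 + 1×5×1 ≡ 9 (mod 10)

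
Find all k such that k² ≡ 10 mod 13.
The square roots of 10 mod 13 are 7 and 6. Verify: 7² = 49 ≡ 10 mod 13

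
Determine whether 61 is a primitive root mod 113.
61^{56} ≡ 1 (mod 113) and 56 < 112, so ord_113(61) = 56 ≠ 112 and 61 is not a primitive root.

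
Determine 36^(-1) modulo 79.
Since 79 is prime, by Fermat 36^(-1) ≡ 36^{77} ≡ 11 (mod 79). Verify: 36 × 11 = 396 ≡ 1 (mod 79)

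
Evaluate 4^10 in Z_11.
Using Fermat: 4^{10} ≡ 1 mod 11. 10 ≡ 0 mod 10. So 4^{10} ≡ 4^{0} ≡ 1 mod 11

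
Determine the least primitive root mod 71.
g = 7. Powers: [7, 49, 59, 58, 51, 2, 14, ...] generates all 70 non-zero residues.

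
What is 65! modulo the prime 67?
(66)! = (65)! × (66) ≡ -1 mod 67. So (65)! ≡ -1 × (66)^(-1) ≡ (-1)×(-1) = 1 mod 67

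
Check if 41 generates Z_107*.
41^{53} ≡ 1 mod 107 and 53 < 106, so ord_107(41) = 53 ≠ 106 and 41 is not a primitive root.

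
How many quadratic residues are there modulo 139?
The squaring map on Z_139* is 2-to-1, so there are (138)/2 = 69 QRs.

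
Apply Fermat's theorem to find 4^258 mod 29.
By Fermat: 4^{28} ≡ 1 mod 29. 258 ≡ 6 mod 28. So 4^{258} ≡ 4^{6} ≡ 7 mod 29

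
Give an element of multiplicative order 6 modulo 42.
5 has order 6 mod 42 since 5^{6} ≡ 1 (mod 42) and no smaller power works.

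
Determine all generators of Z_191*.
There are φ(190) = 72 primitive roots mod 191: {19, 21, 22, 28, 29, 33, 35, 42, 44, 47, 53, 56, 57, 58, 61, 62, 63, 71, 73, 74, 76, 83, 87, 88, 89, 91, 93, 94, 95, 99, 101, 105, 106, 110, 111, 112, 113, 114, 116, 119, 123, 124, 126, 127, 131, 132, 137, 140, 141, 143, 145, 146, 148, 151, 157, 164, 165, 167, 168, 171, 173, 174, 175, 176, 178, 179, 181, 182, 183, 187, 188, 189}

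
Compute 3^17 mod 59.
By repeated squaring mod 59: 3^{1}≡3, 3^{2}≡9, 3^{4}≡22, 3^{8}≡12, 3^{16}≡26. Then 3^{17} = 3^{16+1} ≡ 26 × 3 ≡ 19 mod 59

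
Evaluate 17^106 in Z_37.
Using Fermat: 17^{36} ≡ 1 (mod 37). 106 ≡ 34 (mod 36). So 17^{106} ≡ 17^{34} ≡ 21 (mod 37)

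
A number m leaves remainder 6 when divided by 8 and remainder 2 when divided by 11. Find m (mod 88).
M = 8 × 11 = 88. M₁ = 11, y₁ ≡ 3 (mod 8). M₂ = 8, y₂ ≡ 7 (mod 11). m = 6×11×3 + 2×8×7 ≡ 46 (mod 88)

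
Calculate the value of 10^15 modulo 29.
By repeated squaring (mod 29): 10^{1}≡10, 10^{2}≡13, 10^{4}≡24, 10^{8}≡25. Then 10^{15} = 10^{8+4+2+1} ≡ 25 × 24 × 13 × 10 ≡ 19 (mod 29)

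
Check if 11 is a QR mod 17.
By Euler's criterion: 11^{8} ≡ 16 (mod 17). Since this equals -1 (≡ 16), 11 is not a QR.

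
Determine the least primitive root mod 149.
g = 2. Powers: [2, 4, 8, 16, 32, 64, 128, 107, 65, 130, ...] generates all 148 non-zero residues.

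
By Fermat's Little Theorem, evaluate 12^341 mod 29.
By Fermat: 12^{28} ≡ 1 (mod 29). 341 ≡ 5 (mod 28). So 12^{341} ≡ 12^{5} ≡ 12 (mod 29)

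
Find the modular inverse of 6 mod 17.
Since 17 is prime, by Fermat 6^(-1) ≡ 6^{15} ≡ 3 (mod 17). Verify: 6 × 3 = 18 ≡ 1 (mod 17)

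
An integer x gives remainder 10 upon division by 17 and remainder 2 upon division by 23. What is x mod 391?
M = 17 × 23 = 391. M₁ = 23, y₁ ≡ 3 mod 17. M₂ = 17, y₂ ≡ 19 mod 23. x = 10×23×3 + 2×17×19 ≡ 163 mod 391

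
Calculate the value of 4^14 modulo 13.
Using Fermat: 4^{12} ≡ 1 (mod 13). 14 ≡ 2 (mod 12). So 4^{14} ≡ 4^{2} ≡ 3 (mod 13)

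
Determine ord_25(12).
Powers of 12 mod 25: 12^1≡12, 12^2≡19, 12^3≡3, 12^4≡11, 12^5≡7, 12^6≡9, 12^7≡8, 12^8≡21, 12^9≡2, 12^10≡24, 12^11≡13, 12^12≡6, 12^13≡22, 12^14≡14, 12^15≡18, 12^16≡16, 12^17≡17, 12^18≡4, 12^19≡23, 12^20≡1. ord_25(12) = 20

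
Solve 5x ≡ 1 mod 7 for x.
Since 7 is prime, by Fermat 5^(-1) ≡ 5^{5} ≡ 3 mod 7. Verify: 5 × 3 = 15 ≡ 1 mod 7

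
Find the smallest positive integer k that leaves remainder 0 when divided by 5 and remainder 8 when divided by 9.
M = 5 × 9 = 45. M₁ = 9, y₁ ≡ 4 mod 5. M₂ = 5, y₂ ≡ 2 mod 9. k = 0×9×4 + 8×5×2 ≡ 35 mod 45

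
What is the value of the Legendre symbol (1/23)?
(1/23) = 1^{11} mod 23 = 1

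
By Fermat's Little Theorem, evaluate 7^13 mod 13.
By Fermat: 7^{12} ≡ 1 (mod 13). So 7^{13} = 7^{12} · 7^{1} ≡ 7^{1} ≡ 7 (mod 13)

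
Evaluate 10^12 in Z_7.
Using Fermat: 10^{6} ≡ 1 (mod 7). 12 ≡ 0 (mod 6). So 10^{12} ≡ 10^{0} ≡ 1 (mod 7)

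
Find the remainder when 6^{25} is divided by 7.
By Fermat: 6^{6} ≡ 1 mod 7. 25 = 4×6 + 1. So 6^{25} ≡ 6^{1} ≡ 6 mod 7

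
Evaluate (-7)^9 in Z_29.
By repeated squaring (mod 29): (-7)^{1}≡22, (-7)^{2}≡20, (-7)^{4}≡23, (-7)^{8}≡7. Then (-7)^{9} = (-7)^{8+1} ≡ 7 × 22 ≡ 9 (mod 29)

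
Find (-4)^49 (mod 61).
By repeated squaring (mod 61): (-4)^{1}≡57, (-4)^{2}≡16, (-4)^{4}≡12, (-4)^{8}≡22, (-4)^{16}≡57, (-4)^{32}≡16. Then (-4)^{49} = (-4)^{32+16+1} ≡ 16 × 57 × 57 ≡ 12 (mod 61)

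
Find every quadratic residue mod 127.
Quadratic residues modulo 127: {1, 2, 4, 8, 9, 11, 13, 15, 16, 17, 18, 19, 21, 22, 25, 26, 30, 31, 32, 34, 35, 36, 37, 38, 41, 42, 44, 47, 49, 50, 52, 60, 61, 62, 64, 68, 69, 70, 71, 72, 73, 74, 76, 79, 81, 82, 84, 87, 88, 94, 98, 99, 100, 103, 104, 107, 113, 115, 117, 120, 121, 122, 124}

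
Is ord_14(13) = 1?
Powers of 13 mod 14: 13^1≡13, 13^2≡1. 13^1≡13≢1, so ord ≠ 1. No, the actual order is 2.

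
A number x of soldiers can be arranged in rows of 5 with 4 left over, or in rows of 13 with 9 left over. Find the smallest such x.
M = 5 × 13 = 65. M₁ = 13, y₁ ≡ 2 mod 5. M₂ = 5, y₂ ≡ 8 mod 13. x = 4×13×2 + 9×5×8 ≡ 9 mod 65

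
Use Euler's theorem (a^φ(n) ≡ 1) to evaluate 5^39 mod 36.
By Euler: 5^{12} ≡ 1 mod 36 since gcd(5, 36) = 1. 39 = 3×12 + 3. So 5^{39} ≡ 5^{3} ≡ 17 mod 36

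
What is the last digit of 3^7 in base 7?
Using Fermat: 3^{6} ≡ 1 (mod 7). 7 ≡ 1 (mod 6). So 3^{7} ≡ 3^{1} ≡ 3 (mod 7)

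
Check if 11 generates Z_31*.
ord_31(11) divides 30. For each prime q|30: 11^{15}≡30, 11^{10}≡5, 11^{6}≡4, none ≡ 1. So 11 has order 30 and is a primitive root mod 31.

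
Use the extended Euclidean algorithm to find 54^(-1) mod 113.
Extended GCD: 54(-23) + 113(11) = 1. So 54^(-1) ≡ -23 ≡ 90 mod 113. Verify: 54 × 90 = 4860 ≡ 1 mod 113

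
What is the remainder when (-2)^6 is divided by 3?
Using Fermat: (-2)^{2} ≡ 1 mod 3. 6 ≡ 0 mod 2. So (-2)^{6} ≡ (-2)^{0} ≡ 1 mod 3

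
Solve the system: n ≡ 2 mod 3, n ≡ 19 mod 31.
M = 3 × 31 = 93. M₁ = 31, y₁ ≡ 1 mod 3. M₂ = 3, y₂ ≡ 21 mod 31. n = 2×31×1 + 19×3×21 ≡ 50 mod 93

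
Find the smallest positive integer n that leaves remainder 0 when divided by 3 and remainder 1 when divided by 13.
M = 3 × 13 = 39. M₁ = 13, y₁ ≡ 1 mod 3. M₂ = 3, y₂ ≡ 9 mod 13. n = 0×13×1 + 1×3×9 ≡ 27 mod 39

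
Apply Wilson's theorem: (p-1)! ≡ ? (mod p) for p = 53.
By Wilson's theorem, (52)! ≡ -1 ≡ 52 mod 53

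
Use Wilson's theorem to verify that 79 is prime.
(78)! mod 79 = 78. Since this equals -1 (mod 79), Wilson confirms 79 is prime.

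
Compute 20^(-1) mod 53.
Since 53 is prime, by Fermat 20^(-1) ≡ 20^{51} ≡ 8 mod 53. Verify: 20 × 8 = 160 ≡ 1 mod 53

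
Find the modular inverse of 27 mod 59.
Since 59 is prime, by Fermat 27^(-1) ≡ 27^{57} ≡ 35 mod 59. Verify: 27 × 35 = 945 ≡ 1 mod 59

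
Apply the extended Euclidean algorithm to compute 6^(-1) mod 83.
Extended GCD: 6(14) + 83(-1) = 1. So 6^(-1) ≡ 14 (mod 83). Verify: 6 × 14 = 84 ≡ 1 (mod 83)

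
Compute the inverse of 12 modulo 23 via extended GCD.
Extended GCD: 12(2) + 23(-1) = 1. So 12^(-1) ≡ 2 (mod 23). Verify: 12 × 2 = 24 ≡ 1 (mod 23)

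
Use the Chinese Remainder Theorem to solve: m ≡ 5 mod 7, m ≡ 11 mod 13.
M = 7 × 13 = 91. M₁ = 13, y₁ ≡ 6 mod 7. M₂ = 7, y₂ ≡ 2 mod 13. m = 5×13×6 + 11×7×2 ≡ 89 mod 91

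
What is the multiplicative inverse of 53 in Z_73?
Since 73 is prime, by Fermat 53^(-1) ≡ 53^{71} ≡ 62 (mod 73). Verify: 53 × 62 = 3286 ≡ 1 (mod 73)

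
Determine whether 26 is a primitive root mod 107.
ord_107(26) divides 106. For each prime q|106: 26^{53}≡106, 26^{2}≡34, none ≡ 1. So 26 has order 106 and is a primitive root mod 107.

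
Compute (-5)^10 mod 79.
By repeated squaring mod 79: (-5)^{1}≡74, (-5)^{2}≡25, (-5)^{4}≡72, (-5)^{8}≡49. Then (-5)^{10} = (-5)^{8+2} ≡ 49 × 25 ≡ 40 mod 79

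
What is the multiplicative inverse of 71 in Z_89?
Since 89 is prime, by Fermat 71^(-1) ≡ 71^{87} ≡ 84 mod 89. Verify: 71 × 84 = 5964 ≡ 1 mod 89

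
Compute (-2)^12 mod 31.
By repeated squaring (mod 31): (-2)^{1}≡29, (-2)^{2}≡4, (-2)^{4}≡16, (-2)^{8}≡8. Then (-2)^{12} = (-2)^{8+4} ≡ 8 × 16 ≡ 4 (mod 31)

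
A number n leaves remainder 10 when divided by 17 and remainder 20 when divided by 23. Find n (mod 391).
M = 17 × 23 = 391. M₁ = 23, y₁ ≡ 3 (mod 17). M₂ = 17, y₂ ≡ 19 (mod 23). n = 10×23×3 + 20×17×19 ≡ 112 (mod 391)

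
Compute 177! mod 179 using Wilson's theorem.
(178)! = (177)! × (178) ≡ -1 mod 179. So (177)! ≡ -1 × (178)^(-1) ≡ (-1)×(-1) = 1 mod 179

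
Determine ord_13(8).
Powers of 8 mod 13: 8^1≡8, 8^2≡12, 8^3≡5, 8^4≡1. So the order of 8 is 4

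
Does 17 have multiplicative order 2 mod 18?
Powers of 17 mod 18: 17^1≡17, 17^2≡1. First k with 17^k≡1 is k=2. Yes, ord_18(17) = 2.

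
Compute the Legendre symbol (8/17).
(8/17) = 8^{8} mod 17 = 1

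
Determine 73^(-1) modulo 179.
Since 179 is prime, by Fermat 73^(-1) ≡ 73^{177} ≡ 103 (mod 179). Verify: 73 × 103 = 7519 ≡ 1 (mod 179)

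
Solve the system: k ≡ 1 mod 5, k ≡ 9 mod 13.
M = 5 × 13 = 65. M₁ = 13, y₁ ≡ 2 mod 5. M₂ = 5, y₂ ≡ 8 mod 13. k = 1×13×2 + 9×5×8 ≡ 61 mod 65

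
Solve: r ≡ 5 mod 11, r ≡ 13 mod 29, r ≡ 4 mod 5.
M = 11 × 29 × 5 = 1595. M₁ = 145, y₁ ≡ 6 mod 11. M₂ = 55, y₂ ≡ 19 mod 29. M₃ = 319, y₃ ≡ 4 mod 5. r = 5×145×6 + 13×55×19 + 4×319×4 ≡ 709 mod 1595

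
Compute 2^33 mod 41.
By repeated squaring (mod 41): 2^{1}≡2, 2^{2}≡4, 2^{4}≡16, 2^{8}≡10, 2^{16}≡18, 2^{32}≡37. Then 2^{33} = 2^{32+1} ≡ 37 × 2 ≡ 33 (mod 41)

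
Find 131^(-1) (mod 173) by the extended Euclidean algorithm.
Extended GCD: 131(70) + 173(-53) = 1. So 131^(-1) ≡ 70 (mod 173). Verify: 131 × 70 = 9170 ≡ 1 (mod 173)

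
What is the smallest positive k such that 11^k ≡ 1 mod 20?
Powers of 11 mod 20: 11^1≡11, 11^2≡1. ord_20(11) = 2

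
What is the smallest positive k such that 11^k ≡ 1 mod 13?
Powers of 11 mod 13: 11^1≡11, 11^2≡4, 11^3≡5, 11^4≡3, 11^5≡7, 11^6≡12, 11^7≡2, 11^8≡9, 11^9≡8, 11^10≡10, 11^11≡6, 11^12≡1. So the order of 11 is 12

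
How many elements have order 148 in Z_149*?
Number of primitive roots mod 149 = φ(p-1) = φ(148) = 72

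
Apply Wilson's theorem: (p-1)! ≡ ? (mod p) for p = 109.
By Wilson's theorem, (108)! ≡ -1 ≡ 108 (mod 109)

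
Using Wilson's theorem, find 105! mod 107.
(106)! = (105)! × (106) ≡ -1 (mod 107). So (105)! ≡ -1 × (106)^(-1) ≡ (-1)×(-1) = 1 (mod 107)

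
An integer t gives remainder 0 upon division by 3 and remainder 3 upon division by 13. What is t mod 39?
M = 3 × 13 = 39. M₁ = 13, y₁ ≡ 1 mod 3. M₂ = 3, y₂ ≡ 9 mod 13. t = 0×13×1 + 3×3×9 ≡ 3 mod 39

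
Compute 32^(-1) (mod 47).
Since 47 is prime, by Fermat 32^(-1) ≡ 32^{45} ≡ 25 (mod 47). Verify: 32 × 25 = 800 ≡ 1 (mod 47)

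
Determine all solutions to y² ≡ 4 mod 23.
The square roots of 4 mod 23 are 2 and 21. Verify: 2² = 4 ≡ 4 mod 23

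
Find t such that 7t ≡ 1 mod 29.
Since 29 is prime, by Fermat 7^(-1) ≡ 7^{27} ≡ 25 mod 29. Verify: 7 × 25 = 175 ≡ 1 mod 29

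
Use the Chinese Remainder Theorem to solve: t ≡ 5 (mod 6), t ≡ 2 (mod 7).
M = 6 × 7 = 42. M₁ = 7, y₁ ≡ 1 (mod 6). M₂ = 6, y₂ ≡ 6 (mod 7). t = 5×7×1 + 2×6×6 ≡ 23 (mod 42)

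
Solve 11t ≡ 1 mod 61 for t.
Since 61 is prime, by Fermat 11^(-1) ≡ 11^{59} ≡ 50 mod 61. Verify: 11 × 50 = 550 ≡ 1 mod 61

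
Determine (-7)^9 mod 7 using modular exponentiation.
By repeated squaring (mod 7): (-7)^{1}≡0, (-7)^{2}≡0, (-7)^{4}≡0, (-7)^{8}≡0. Then (-7)^{9} = (-7)^{8+1} ≡ 0 × 0 ≡ 0 (mod 7)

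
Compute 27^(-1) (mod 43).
Since 43 is prime, by Fermat 27^(-1) ≡ 27^{41} ≡ 8 (mod 43). Verify: 27 × 8 = 216 ≡ 1 (mod 43)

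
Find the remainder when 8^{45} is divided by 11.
By Fermat: 8^{10} ≡ 1 (mod 11). 45 = 4×10 + 5. So 8^{45} ≡ 8^{5} ≡ 10 (mod 11)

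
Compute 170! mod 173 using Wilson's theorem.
(172)! = (170)! × (171) × (172) ≡ -1 mod 173. So (170)! ≡ -1 × [(172)(171)]^(-1) ≡ 86 mod 173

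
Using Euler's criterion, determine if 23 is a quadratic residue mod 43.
By Euler's criterion: 23^{21} ≡ 1 (mod 43). Since this equals 1, 23 is a QR.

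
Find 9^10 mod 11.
Using Fermat: 9^{10} ≡ 1 mod 11. 10 ≡ 0 mod 10. So 9^{10} ≡ 9^{0} ≡ 1 mod 11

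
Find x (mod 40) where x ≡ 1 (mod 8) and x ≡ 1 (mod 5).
M = 8 × 5 = 40. M₁ = 5, y₁ ≡ 5 (mod 8). M₂ = 8, y₂ ≡ 2 (mod 5). x = 1×5×5 + 1×8×2 ≡ 1 (mod 40)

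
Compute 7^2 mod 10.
7^{2} = 49 ≡ 9 (mod 10)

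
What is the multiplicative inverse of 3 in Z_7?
Since 7 is prime, by Fermat 3^(-1) ≡ 3^{5} ≡ 5 mod 7. Verify: 3 × 5 = 15 ≡ 1 mod 7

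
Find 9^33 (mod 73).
By repeated squaring (mod 73): 9^{1}≡9, 9^{2}≡8, 9^{4}≡64, 9^{8}≡8, 9^{16}≡64, 9^{32}≡8. Then 9^{33} = 9^{32+1} ≡ 8 × 9 ≡ 72 (mod 73)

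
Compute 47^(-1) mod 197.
Since 197 is prime, by Fermat 47^(-1) ≡ 47^{195} ≡ 109 mod 197. Verify: 47 × 109 = 5123 ≡ 1 mod 197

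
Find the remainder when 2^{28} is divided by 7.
By Fermat: 2^{6} ≡ 1 mod 7. 28 = 4×6 + 4. So 2^{28} ≡ 2^{4} ≡ 2 mod 7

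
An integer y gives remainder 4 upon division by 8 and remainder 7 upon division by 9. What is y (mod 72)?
M = 8 × 9 = 72. M₁ = 9, y₁ ≡ 1 (mod 8). M₂ = 8, y₂ ≡ 8 (mod 9). y = 4×9×1 + 7×8×8 ≡ 52 (mod 72)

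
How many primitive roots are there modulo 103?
There are φ(103-1) = φ(102) = 32 primitive roots modulo 103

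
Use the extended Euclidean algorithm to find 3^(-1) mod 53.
Extended GCD: 3(18) + 53(-1) = 1. So 3^(-1) ≡ 18 (mod 53). Verify: 3 × 18 = 54 ≡ 1 (mod 53)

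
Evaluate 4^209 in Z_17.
Using Fermat: 4^{16} ≡ 1 (mod 17). 209 ≡ 1 (mod 16). So 4^{209} ≡ 4^{1} ≡ 4 (mod 17)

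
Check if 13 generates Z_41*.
ord_41(13) divides 40. For each prime q|40: 13^{20}≡40, 13^{8}≡10, none ≡ 1. So 13 has order 40 and is a primitive root mod 41.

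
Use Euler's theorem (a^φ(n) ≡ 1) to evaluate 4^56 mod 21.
By Euler: 4^{12} ≡ 1 (mod 21) since gcd(4, 21) = 1. 56 = 4×12 + 8. So 4^{56} ≡ 4^{8} ≡ 16 (mod 21)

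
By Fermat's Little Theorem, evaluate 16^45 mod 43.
By Fermat: 16^{42} ≡ 1 (mod 43). So 16^{45} = 16^{42} · 16^{3} ≡ 16^{3} ≡ 11 (mod 43)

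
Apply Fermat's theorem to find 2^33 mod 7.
By Fermat: 2^{6} ≡ 1 mod 7. 33 = 5×6 + 3. So 2^{33} ≡ 2^{3} ≡ 1 mod 7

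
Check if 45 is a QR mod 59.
By Euler's criterion: 45^{29} ≡ 1 (mod 59). Since this equals 1, 45 is a QR.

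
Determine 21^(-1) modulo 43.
Since 43 is prime, by Fermat 21^(-1) ≡ 21^{41} ≡ 41 (mod 43). Verify: 21 × 41 = 861 ≡ 1 (mod 43)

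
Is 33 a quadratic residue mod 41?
By Euler's criterion: 33^{20} ≡ 1 (mod 41). Since this equals 1, 33 is a QR.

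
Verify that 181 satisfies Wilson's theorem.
(180)! mod 181 = 180. Since this equals -1 (mod 181), Wilson confirms 181 is prime.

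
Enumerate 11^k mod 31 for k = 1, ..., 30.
11^1, 11^2, ..., 11^{30} mod 31: [11, 28, 29, 9, 6, 4, 13, 19, 23, 5, 24, 16, 21, 14, 30, 20, 3, 2, 22, 25, 27, 18, 12, 8, 26, 7, 15, 10, 17, 1]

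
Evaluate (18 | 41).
(18/41) = 18^{20} mod 41 = 1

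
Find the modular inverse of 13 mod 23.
Since 23 is prime, by Fermat 13^(-1) ≡ 13^{21} ≡ 16 mod 23. Verify: 13 × 16 = 208 ≡ 1 mod 23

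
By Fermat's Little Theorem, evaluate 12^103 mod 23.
By Fermat: 12^{22} ≡ 1 (mod 23). 103 = 4×22 + 15. So 12^{103} ≡ 12^{15} ≡ 13 (mod 23)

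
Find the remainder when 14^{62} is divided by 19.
By Fermat: 14^{18} ≡ 1 mod 19. 62 = 3×18 + 8. So 14^{62} ≡ 14^{8} ≡ 4 mod 19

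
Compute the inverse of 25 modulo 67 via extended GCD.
Extended GCD: 25(-8) + 67(3) = 1. So 25^(-1) ≡ -8 ≡ 59 mod 67. Verify: 25 × 59 = 1475 ≡ 1 mod 67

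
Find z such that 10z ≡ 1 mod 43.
Since 43 is prime, by Fermat 10^(-1) ≡ 10^{41} ≡ 13 mod 43. Verify: 10 × 13 = 130 ≡ 1 mod 43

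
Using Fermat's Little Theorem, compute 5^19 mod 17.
By Fermat: 5^{16} ≡ 1 (mod 17). So 5^{19} = 5^{16} · 5^{3} ≡ 5^{3} ≡ 6 (mod 17)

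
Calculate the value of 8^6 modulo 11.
By repeated squaring (mod 11): 8^{1}≡8, 8^{2}≡9, 8^{4}≡4. Then 8^{6} = 8^{4+2} ≡ 4 × 9 ≡ 3 (mod 11)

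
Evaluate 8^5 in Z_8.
By repeated squaring mod 8: 8^{1}≡0, 8^{2}≡0, 8^{4}≡0. Then 8^{5} = 8^{4+1} ≡ 0 × 0 ≡ 0 mod 8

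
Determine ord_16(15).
Powers of 15 mod 16: 15^1≡15, 15^2≡1. ord_16(15) = 2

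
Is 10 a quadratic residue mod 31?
By Euler's criterion: 10^{15} ≡ 1 (mod 31). Since this equals 1, 10 is a QR.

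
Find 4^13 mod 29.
By repeated squaring mod 29: 4^{1}≡4, 4^{2}≡16, 4^{4}≡24, 4^{8}≡25. Then 4^{13} = 4^{8+4+1} ≡ 25 × 24 × 4 ≡ 22 mod 29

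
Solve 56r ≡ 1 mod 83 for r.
Since 83 is prime, by Fermat 56^(-1) ≡ 56^{81} ≡ 43 mod 83. Verify: 56 × 43 = 2408 ≡ 1 mod 83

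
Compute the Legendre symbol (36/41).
(36/41) = 36^{20} mod 41 = 1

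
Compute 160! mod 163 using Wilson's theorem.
(162)! = (160)! × (161) × (162) ≡ -1 mod 163. So (160)! ≡ -1 × [(162)(161)]^(-1) ≡ 81 mod 163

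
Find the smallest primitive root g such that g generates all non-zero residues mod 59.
g = 2. Powers: [2, 4, 8, 16, 32, 5, ...] generates all 58 non-zero residues.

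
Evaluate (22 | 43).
(22/43) = 22^{21} mod 43 = -1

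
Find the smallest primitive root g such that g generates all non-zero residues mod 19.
g = 2. For each prime q|18: 2^{9}≡18, 2^{6}≡7, none ≡ 1, so ord_19(2) = 18 and 2 is a primitive root.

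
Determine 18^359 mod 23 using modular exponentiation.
Using Fermat: 18^{22} ≡ 1 mod 23. 359 ≡ 7 mod 22. So 18^{359} ≡ 18^{7} ≡ 6 mod 23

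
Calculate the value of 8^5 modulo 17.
By repeated squaring mod 17: 8^{1}≡8, 8^{2}≡13, 8^{4}≡16. Then 8^{5} = 8^{4+1} ≡ 16 × 8 ≡ 9 mod 17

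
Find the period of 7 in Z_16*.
Powers of 7 mod 16: 7^1≡7, 7^2≡1. Order = 2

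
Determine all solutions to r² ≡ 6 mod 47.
The square roots of 6 mod 47 are 37 and 10. Verify: 37² = 1369 ≡ 6 mod 47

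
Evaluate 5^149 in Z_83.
Using Fermat: 5^{82} ≡ 1 (mod 83). 149 ≡ 67 (mod 82). So 5^{149} ≡ 5^{67} ≡ 32 (mod 83)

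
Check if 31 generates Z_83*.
31^{41} ≡ 1 mod 83 and 41 < 82, so ord_83(31) = 41 ≠ 82 and 31 is not a primitive root.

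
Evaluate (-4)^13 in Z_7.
Using Fermat: (-4)^{6} ≡ 1 (mod 7). 13 ≡ 1 (mod 6). So (-4)^{13} ≡ (-4)^{1} ≡ 3 (mod 7)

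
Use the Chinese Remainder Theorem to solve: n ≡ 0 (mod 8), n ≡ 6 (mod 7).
M = 8 × 7 = 56. M₁ = 7, y₁ ≡ 7 (mod 8). M₂ = 8, y₂ ≡ 1 (mod 7). n = 0×7×7 + 6×8×1 ≡ 48 (mod 56)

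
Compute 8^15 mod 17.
By repeated squaring (mod 17): 8^{1}≡8, 8^{2}≡13, 8^{4}≡16, 8^{8}≡1. Then 8^{15} = 8^{8+4+2+1} ≡ 1 × 16 × 13 × 8 ≡ 15 (mod 17)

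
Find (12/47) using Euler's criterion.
(12/47) = 12^{23} mod 47 = 1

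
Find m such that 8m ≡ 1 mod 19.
Since 19 is prime, by Fermat 8^(-1) ≡ 8^{17} ≡ 12 mod 19. Verify: 8 × 12 = 96 ≡ 1 mod 19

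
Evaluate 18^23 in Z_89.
By repeated squaring mod 89: 18^{1}≡18, 18^{2}≡57, 18^{4}≡45, 18^{8}≡67, 18^{16}≡39. Then 18^{23} = 18^{16+4+2+1} ≡ 39 × 45 × 57 × 18 ≡ 71 mod 89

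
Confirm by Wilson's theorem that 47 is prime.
(46)! mod 47 = 46. Since this equals -1 mod 47, Wilson confirms 47 is prime.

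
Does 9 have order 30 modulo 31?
9^{15} ≡ 1 (mod 31) and 15 < 30, so ord_31(9) = 15 ≠ 30 and 9 is not a primitive root.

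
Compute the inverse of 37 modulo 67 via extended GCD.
Extended GCD: 37(29) + 67(-16) = 1. So 37^(-1) ≡ 29 (mod 67). Verify: 37 × 29 = 1073 ≡ 1 (mod 67)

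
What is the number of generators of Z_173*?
There are φ(173-1) = φ(172) = 84 primitive roots modulo 173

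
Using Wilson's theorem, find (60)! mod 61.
By Wilson's theorem, (60)! ≡ -1 ≡ 60 mod 61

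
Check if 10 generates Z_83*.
10^{41} ≡ 1 (mod 83) and 41 < 82, so ord_83(10) = 41 ≠ 82 and 10 is not a primitive root.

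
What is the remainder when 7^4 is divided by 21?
7^{4} = 2401 ≡ 7 mod 21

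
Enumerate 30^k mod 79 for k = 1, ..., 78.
30^1, 30^2, ..., 30^{78} mod 79: [30, 31, 61, 13, 74, 8, 3, 11, 14, 25, 39, 64, 24, 9, 33, 42, 75, 38, 34, 72, 27, 20, 47, 67, 35, 23, 58, 2, 60, 62, 43, 26, 69, 16, 6, 22, 28, 50, 78, 49, 48, 18, 66, 5, 71, 76, 68, 65, 54, 40, 15, 55, 70, 46, 37, 4, 41, 45, 7, 52, 59, 32, 12, 44, 56, 21, 77, 19, 17, 36, 53, 10, 63, 73, 57, 51, 29, 1]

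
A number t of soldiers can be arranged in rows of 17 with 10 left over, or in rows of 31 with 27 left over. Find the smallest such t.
M = 17 × 31 = 527. M₁ = 31, y₁ ≡ 11 mod 17. M₂ = 17, y₂ ≡ 11 mod 31. t = 10×31×11 + 27×17×11 ≡ 27 mod 527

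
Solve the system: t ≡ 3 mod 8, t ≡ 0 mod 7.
M = 8 × 7 = 56. M₁ = 7, y₁ ≡ 7 mod 8. M₂ = 8, y₂ ≡ 1 mod 7. t = 3×7×7 + 0×8×1 ≡ 35 mod 56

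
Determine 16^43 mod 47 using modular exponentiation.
By repeated squaring (mod 47): 16^{1}≡16, 16^{2}≡21, 16^{4}≡18, 16^{8}≡42, 16^{16}≡25, 16^{32}≡14. Then 16^{43} = 16^{32+8+2+1} ≡ 14 × 42 × 21 × 16 ≡ 27 (mod 47)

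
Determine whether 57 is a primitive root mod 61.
57^{15} ≡ 1 mod 61 and 15 < 60, so ord_61(57) = 15 ≠ 60 and 57 is not a primitive root.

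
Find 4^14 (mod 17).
By repeated squaring (mod 17): 4^{1}≡4, 4^{2}≡16, 4^{4}≡1, 4^{8}≡1. Then 4^{14} = 4^{8+4+2} ≡ 1 × 1 × 16 ≡ 16 (mod 17)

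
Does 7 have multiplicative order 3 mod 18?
Powers of 7 mod 18: 7^1≡7, 7^2≡13, 7^3≡1. First k with 7^k≡1 is k=3. Yes, ord_18(7) = 3.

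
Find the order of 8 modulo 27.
Powers of 8 mod 27: 8^1≡8, 8^2≡10, 8^3≡26, 8^4≡19, 8^5≡17, 8^6≡1. ord_27(8) = 6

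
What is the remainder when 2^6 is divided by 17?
By repeated squaring mod 17: 2^{1}≡2, 2^{2}≡4, 2^{4}≡16. Then 2^{6} = 2^{4+2} ≡ 16 × 4 ≡ 13 mod 17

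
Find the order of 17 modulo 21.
Powers of 17 mod 21: 17^1≡17, 17^2≡16, 17^3≡20, 17^4≡4, 17^5≡5, 17^6≡1. So the order of 17 is 6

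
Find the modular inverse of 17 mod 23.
Since 23 is prime, by Fermat 17^(-1) ≡ 17^{21} ≡ 19 mod 23. Verify: 17 × 19 = 323 ≡ 1 mod 23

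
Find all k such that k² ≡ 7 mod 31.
The square roots of 7 mod 31 are 10 and 21. Verify: 10² = 100 ≡ 7 mod 31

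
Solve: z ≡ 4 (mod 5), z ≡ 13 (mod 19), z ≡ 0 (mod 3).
M = 5 × 19 × 3 = 285. M₁ = 57, y₁ ≡ 3 (mod 5). M₂ = 15, y₂ ≡ 14 (mod 19). M₃ = 95, y₃ ≡ 2 (mod 3). z = 4×57×3 + 13×15×14 + 0×95×2 ≡ 279 (mod 285)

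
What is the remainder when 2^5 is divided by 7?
By repeated squaring mod 7: 2^{1}≡2, 2^{2}≡4, 2^{4}≡2. Then 2^{5} = 2^{4+1} ≡ 2 × 2 ≡ 4 mod 7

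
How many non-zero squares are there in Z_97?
Exactly half the non-zero residues mod a prime are QRs: (97-1)/2 = 48.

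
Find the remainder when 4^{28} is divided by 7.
By Fermat: 4^{6} ≡ 1 (mod 7). 28 = 4×6 + 4. So 4^{28} ≡ 4^{4} ≡ 4 (mod 7)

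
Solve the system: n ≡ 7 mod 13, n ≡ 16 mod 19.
M = 13 × 19 = 247. M₁ = 19, y₁ ≡ 11 mod 13. M₂ = 13, y₂ ≡ 3 mod 19. n = 7×19×11 + 16×13×3 ≡ 111 mod 247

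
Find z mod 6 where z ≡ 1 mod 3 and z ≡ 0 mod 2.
M = 3 × 2 = 6. M₁ = 2, y₁ ≡ 2 mod 3. M₂ = 3, y₂ ≡ 1 mod 2. z = 1×2×2 + 0×3×1 ≡ 4 mod 6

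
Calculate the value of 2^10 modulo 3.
Using Fermat: 2^{2} ≡ 1 mod 3. 10 ≡ 0 mod 2. So 2^{10} ≡ 2^{0} ≡ 1 mod 3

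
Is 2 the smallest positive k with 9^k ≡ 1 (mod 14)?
Powers of 9 mod 14: 9^1≡9, 9^2≡11, 9^3≡1. 9^2≡11≢1, so ord ≠ 2. No, the actual order is 3.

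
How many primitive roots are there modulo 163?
There are φ(163-1) = φ(162) = 54 primitive roots modulo 163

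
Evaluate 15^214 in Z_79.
Using Fermat: 15^{78} ≡ 1 mod 79. 214 ≡ 58 mod 78. So 15^{214} ≡ 15^{58} ≡ 10 mod 79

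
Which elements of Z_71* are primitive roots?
There are φ(70) = 24 primitive roots mod 71: {7, 11, 13, 21, 22, 28, 31, 33, 35, 42, 44, 47, 52, 53, 55, 56, 59, 61, 62, 63, 65, 67, 68, 69}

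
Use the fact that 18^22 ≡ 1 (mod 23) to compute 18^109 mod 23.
By Fermat: 18^{22} ≡ 1 (mod 23). 109 = 4×22 + 21. So 18^{109} ≡ 18^{21} ≡ 9 (mod 23)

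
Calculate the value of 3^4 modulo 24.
3^{4} = 81 ≡ 9 (mod 24)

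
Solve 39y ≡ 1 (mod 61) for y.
Since 61 is prime, by Fermat 39^(-1) ≡ 39^{59} ≡ 36 (mod 61). Verify: 39 × 36 = 1404 ≡ 1 (mod 61)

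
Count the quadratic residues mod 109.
Exactly half the non-zero residues mod a prime are QRs: (109-1)/2 = 54.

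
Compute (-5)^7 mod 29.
By repeated squaring (mod 29): (-5)^{1}≡24, (-5)^{2}≡25, (-5)^{4}≡16. Then (-5)^{7} = (-5)^{4+2+1} ≡ 16 × 25 × 24 ≡ 1 (mod 29)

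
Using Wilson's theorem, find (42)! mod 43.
By Wilson's theorem, (42)! ≡ -1 ≡ 42 (mod 43)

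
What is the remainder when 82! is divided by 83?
By Wilson's theorem, (82)! ≡ -1 ≡ 82 (mod 83)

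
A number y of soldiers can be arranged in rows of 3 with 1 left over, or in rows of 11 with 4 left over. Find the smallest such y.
M = 3 × 11 = 33. M₁ = 11, y₁ ≡ 2 (mod 3). M₂ = 3, y₂ ≡ 4 (mod 11). y = 1×11×2 + 4×3×4 ≡ 4 (mod 33)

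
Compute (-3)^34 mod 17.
Using Fermat: (-3)^{16} ≡ 1 mod 17. 34 ≡ 2 mod 16. So (-3)^{34} ≡ (-3)^{2} ≡ 9 mod 17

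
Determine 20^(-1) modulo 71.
Since 71 is prime, by Fermat 20^(-1) ≡ 20^{69} ≡ 32 (mod 71). Verify: 20 × 32 = 640 ≡ 1 (mod 71)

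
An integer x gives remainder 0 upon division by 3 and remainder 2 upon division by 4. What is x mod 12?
M = 3 × 4 = 12. M₁ = 4, y₁ ≡ 1 mod 3. M₂ = 3, y₂ ≡ 3 mod 4. x = 0×4×1 + 2×3×3 ≡ 6 mod 12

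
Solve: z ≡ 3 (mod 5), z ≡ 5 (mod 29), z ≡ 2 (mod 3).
M = 5 × 29 × 3 = 435. M₁ = 87, y₁ ≡ 3 (mod 5). M₂ = 15, y₂ ≡ 2 (mod 29). M₃ = 145, y₃ ≡ 1 (mod 3). z = 3×87×3 + 5×15×2 + 2×145×1 ≡ 353 (mod 435)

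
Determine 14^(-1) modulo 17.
Since 17 is prime, by Fermat 14^(-1) ≡ 14^{15} ≡ 11 mod 17. Verify: 14 × 11 = 154 ≡ 1 mod 17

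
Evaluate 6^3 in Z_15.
6^{3} = 216 ≡ 6 mod 15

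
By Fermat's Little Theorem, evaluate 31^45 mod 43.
By Fermat: 31^{42} ≡ 1 (mod 43). So 31^{45} = 31^{42} · 31^{3} ≡ 31^{3} ≡ 35 (mod 43)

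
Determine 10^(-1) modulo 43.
Since 43 is prime, by Fermat 10^(-1) ≡ 10^{41} ≡ 13 (mod 43). Verify: 10 × 13 = 130 ≡ 1 (mod 43)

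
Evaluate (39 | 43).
(39/43) = 39^{21} mod 43 = -1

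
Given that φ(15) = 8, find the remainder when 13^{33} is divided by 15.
By Euler: 13^{8} ≡ 1 (mod 15) since gcd(13, 15) = 1. 33 = 4×8 + 1. So 13^{33} ≡ 13^{1} ≡ 13 (mod 15)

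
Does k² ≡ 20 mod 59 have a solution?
By Euler's criterion: 20^{29} ≡ 1 mod 59. Since this equals 1, 20 is a QR.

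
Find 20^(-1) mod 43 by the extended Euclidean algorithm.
Extended GCD: 20(-15) + 43(7) = 1. So 20^(-1) ≡ -15 ≡ 28 mod 43. Verify: 20 × 28 = 560 ≡ 1 mod 43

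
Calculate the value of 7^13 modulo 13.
Using Fermat: 7^{12} ≡ 1 mod 13. 13 ≡ 1 mod 12. So 7^{13} ≡ 7^{1} ≡ 7 mod 13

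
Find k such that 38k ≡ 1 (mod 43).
Since 43 is prime, by Fermat 38^(-1) ≡ 38^{41} ≡ 17 (mod 43). Verify: 38 × 17 = 646 ≡ 1 (mod 43)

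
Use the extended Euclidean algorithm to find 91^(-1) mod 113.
Extended GCD: 91(-36) + 113(29) = 1. So 91^(-1) ≡ -36 ≡ 77 mod 113. Verify: 91 × 77 = 7007 ≡ 1 mod 113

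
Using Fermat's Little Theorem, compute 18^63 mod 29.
By Fermat: 18^{28} ≡ 1 (mod 29). 63 = 2×28 + 7. So 18^{63} ≡ 18^{7} ≡ 17 (mod 29)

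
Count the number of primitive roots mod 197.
There are φ(197-1) = φ(196) = 84 primitive roots modulo 197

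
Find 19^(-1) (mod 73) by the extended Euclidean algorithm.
Extended GCD: 19(-23) + 73(6) = 1. So 19^(-1) ≡ -23 ≡ 50 (mod 73). Verify: 19 × 50 = 950 ≡ 1 (mod 73)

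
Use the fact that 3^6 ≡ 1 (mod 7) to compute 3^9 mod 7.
By Fermat: 3^{6} ≡ 1 (mod 7). So 3^{9} = 3^{6} · 3^{3} ≡ 3^{3} ≡ 6 (mod 7)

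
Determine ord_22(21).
Powers of 21 mod 22: 21^1≡21, 21^2≡1. So the order of 21 is 2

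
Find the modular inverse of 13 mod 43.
Since 43 is prime, by Fermat 13^(-1) ≡ 13^{41} ≡ 10 mod 43. Verify: 13 × 10 = 130 ≡ 1 mod 43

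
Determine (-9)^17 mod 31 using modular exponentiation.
By repeated squaring (mod 31): (-9)^{1}≡22, (-9)^{2}≡19, (-9)^{4}≡20, (-9)^{8}≡28, (-9)^{16}≡9. Then (-9)^{17} = (-9)^{16+1} ≡ 9 × 22 ≡ 12 (mod 31)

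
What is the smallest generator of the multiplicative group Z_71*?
g = 7. Powers: [7, 49, 59, 58, 51, 2, 14, 27, ...] generates all 70 non-zero residues.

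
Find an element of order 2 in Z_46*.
45 has order 2 mod 46 since 45^{2} ≡ 1 mod 46 and no smaller power works.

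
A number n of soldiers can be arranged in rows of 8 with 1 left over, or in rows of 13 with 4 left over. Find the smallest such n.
M = 8 × 13 = 104. M₁ = 13, y₁ ≡ 5 mod 8. M₂ = 8, y₂ ≡ 5 mod 13. n = 1×13×5 + 4×8×5 ≡ 17 mod 104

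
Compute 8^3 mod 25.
8^{3} = 512 ≡ 12 mod 25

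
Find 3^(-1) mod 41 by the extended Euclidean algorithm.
Extended GCD: 3(14) + 41(-1) = 1. So 3^(-1) ≡ 14 mod 41. Verify: 3 × 14 = 42 ≡ 1 mod 41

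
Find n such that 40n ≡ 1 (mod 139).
Since 139 is prime, by Fermat 40^(-1) ≡ 40^{137} ≡ 73 (mod 139). Verify: 40 × 73 = 2920 ≡ 1 (mod 139)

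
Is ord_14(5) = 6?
Powers of 5 mod 14: 5^1≡5, 5^2≡11, 5^3≡13, 5^4≡9, 5^5≡3, 5^6≡1. First k with 5^k≡1 is k=6. Yes, ord_14(5) = 6.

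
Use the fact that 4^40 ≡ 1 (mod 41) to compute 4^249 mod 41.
By Fermat: 4^{40} ≡ 1 (mod 41). 249 ≡ 9 (mod 40). So 4^{249} ≡ 4^{9} ≡ 31 (mod 41)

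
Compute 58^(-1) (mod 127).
Since 127 is prime, by Fermat 58^(-1) ≡ 58^{125} ≡ 46 (mod 127). Verify: 58 × 46 = 2668 ≡ 1 (mod 127)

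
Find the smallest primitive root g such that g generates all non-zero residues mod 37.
g = 2. Powers: [2, 4, 8, 16, 32, 27, 17, 34, ...] generates all 36 non-zero residues.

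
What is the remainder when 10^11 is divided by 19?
By repeated squaring (mod 19): 10^{1}≡10, 10^{2}≡5, 10^{4}≡6, 10^{8}≡17. Then 10^{11} = 10^{8+2+1} ≡ 17 × 5 × 10 ≡ 14 (mod 19)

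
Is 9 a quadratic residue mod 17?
By Euler's criterion: 9^{8} ≡ 1 mod 17. Since this equals 1, 9 is a QR.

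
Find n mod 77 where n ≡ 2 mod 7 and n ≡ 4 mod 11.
M = 7 × 11 = 77. M₁ = 11, y₁ ≡ 2 mod 7. M₂ = 7, y₂ ≡ 8 mod 11. n = 2×11×2 + 4×7×8 ≡ 37 mod 77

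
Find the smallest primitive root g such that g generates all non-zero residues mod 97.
g = 5. Powers: [5, 25, 28, 43, 21, 8, ...] generates all 96 non-zero residues.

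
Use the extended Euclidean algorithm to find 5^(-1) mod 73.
Extended GCD: 5(-29) + 73(2) = 1. So 5^(-1) ≡ -29 ≡ 44 mod 73. Verify: 5 × 44 = 220 ≡ 1 mod 73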